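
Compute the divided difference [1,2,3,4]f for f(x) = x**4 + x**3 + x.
11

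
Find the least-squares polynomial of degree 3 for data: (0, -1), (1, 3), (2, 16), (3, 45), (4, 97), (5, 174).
-53/63 + (34/189)x + (577/252)x² + (101/108)x³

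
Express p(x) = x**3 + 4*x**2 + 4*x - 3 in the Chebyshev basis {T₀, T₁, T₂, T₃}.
-T₀ + (19/4)T₁ + (2)T₂ + (1/4)T₃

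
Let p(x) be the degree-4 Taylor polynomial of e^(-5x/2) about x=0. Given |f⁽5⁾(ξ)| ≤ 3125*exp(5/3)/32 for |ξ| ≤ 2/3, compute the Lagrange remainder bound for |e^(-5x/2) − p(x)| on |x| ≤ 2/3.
625*exp(5/3)/5832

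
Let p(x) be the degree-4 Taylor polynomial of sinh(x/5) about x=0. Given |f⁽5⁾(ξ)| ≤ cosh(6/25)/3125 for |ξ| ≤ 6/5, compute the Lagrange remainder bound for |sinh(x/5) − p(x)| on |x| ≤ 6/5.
324*cosh(6/25)/48828125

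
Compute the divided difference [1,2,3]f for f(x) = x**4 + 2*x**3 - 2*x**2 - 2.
35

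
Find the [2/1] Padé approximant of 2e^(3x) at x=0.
(3*x**2 + 4*x + 2)/(1 - x)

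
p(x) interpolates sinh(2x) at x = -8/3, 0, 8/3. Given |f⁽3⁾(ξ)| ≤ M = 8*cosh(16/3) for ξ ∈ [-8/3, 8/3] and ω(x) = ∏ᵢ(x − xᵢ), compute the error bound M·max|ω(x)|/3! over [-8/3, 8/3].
4096*sqrt(3)*cosh(16/3)/729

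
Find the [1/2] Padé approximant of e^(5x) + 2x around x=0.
(1133*x/219 + 1)/(125*x**2/438 - 400*x/219 + 1)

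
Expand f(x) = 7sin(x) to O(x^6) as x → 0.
7*x - 7*x**3/6 + 7*x**5/120 + O(x**6)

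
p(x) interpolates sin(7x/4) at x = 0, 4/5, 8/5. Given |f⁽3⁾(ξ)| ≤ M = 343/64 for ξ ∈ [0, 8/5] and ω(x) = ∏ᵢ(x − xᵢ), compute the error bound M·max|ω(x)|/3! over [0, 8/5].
343*sqrt(3)/3375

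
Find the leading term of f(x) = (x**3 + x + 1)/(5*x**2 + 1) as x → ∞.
x/5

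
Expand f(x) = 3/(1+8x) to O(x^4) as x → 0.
3 - 24*x + 192*x**2 - 1536*x**3 + O(x**4)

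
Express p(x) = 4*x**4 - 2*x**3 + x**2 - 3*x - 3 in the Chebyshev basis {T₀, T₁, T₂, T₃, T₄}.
-T₀ + (-9/2)T₁ + (5/2)T₂ + (-1/2)T₃ + (1/2)T₄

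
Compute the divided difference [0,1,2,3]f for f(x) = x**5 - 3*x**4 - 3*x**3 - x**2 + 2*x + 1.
4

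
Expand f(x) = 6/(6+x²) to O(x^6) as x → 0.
1 - x**2/6 + x**4/36 + O(x**6)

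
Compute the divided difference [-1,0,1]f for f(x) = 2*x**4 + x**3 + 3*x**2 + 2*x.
5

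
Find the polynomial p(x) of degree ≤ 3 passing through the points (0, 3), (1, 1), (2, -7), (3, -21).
-3*x**2 + x + 3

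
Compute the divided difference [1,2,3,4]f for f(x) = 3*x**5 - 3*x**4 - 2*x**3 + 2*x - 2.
163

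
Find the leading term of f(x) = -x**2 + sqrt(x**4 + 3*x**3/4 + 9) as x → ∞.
3*x/8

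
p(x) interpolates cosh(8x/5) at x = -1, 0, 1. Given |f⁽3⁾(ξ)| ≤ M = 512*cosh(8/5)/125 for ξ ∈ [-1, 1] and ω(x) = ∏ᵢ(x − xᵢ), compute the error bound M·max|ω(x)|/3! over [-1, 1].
512*sqrt(3)*cosh(8/5)/3375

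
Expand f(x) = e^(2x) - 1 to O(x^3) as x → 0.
2*x + 2*x**2 + O(x**3)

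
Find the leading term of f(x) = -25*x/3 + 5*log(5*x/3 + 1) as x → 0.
-125*x**2/18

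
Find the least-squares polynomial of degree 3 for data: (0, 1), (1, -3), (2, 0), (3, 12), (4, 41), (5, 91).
8/9 + (-850/189)x + (19/126)x² + (47/54)x³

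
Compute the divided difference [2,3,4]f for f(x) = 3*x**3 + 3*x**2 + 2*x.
30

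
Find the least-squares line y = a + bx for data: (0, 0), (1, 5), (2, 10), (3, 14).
a = 1/5, b = 47/10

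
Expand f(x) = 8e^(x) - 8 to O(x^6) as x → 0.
8*x + 4*x**2 + 4*x**3/3 + x**4/3 + x**5/15 + O(x**6)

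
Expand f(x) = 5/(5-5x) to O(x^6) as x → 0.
1 + x + x**2 + x**3 + x**4 + x**5 + O(x**6)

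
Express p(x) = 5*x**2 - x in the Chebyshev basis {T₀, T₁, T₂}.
(5/2)T₀ - T₁ + (5/2)T₂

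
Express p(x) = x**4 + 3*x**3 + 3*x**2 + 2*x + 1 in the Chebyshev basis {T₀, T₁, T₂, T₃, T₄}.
(23/8)T₀ + (17/4)T₁ + (2)T₂ + (3/4)T₃ + (1/8)T₄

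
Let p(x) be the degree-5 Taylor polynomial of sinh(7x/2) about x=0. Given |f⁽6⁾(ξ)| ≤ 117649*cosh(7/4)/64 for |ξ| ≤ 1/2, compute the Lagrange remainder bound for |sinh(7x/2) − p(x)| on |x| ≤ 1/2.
117649*cosh(7/4)/2949120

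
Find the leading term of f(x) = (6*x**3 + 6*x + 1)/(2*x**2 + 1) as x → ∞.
3*x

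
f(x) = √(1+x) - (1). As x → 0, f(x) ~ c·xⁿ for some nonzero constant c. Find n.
1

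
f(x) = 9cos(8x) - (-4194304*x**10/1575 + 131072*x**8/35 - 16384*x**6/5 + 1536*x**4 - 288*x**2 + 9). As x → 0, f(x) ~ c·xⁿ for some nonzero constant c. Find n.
12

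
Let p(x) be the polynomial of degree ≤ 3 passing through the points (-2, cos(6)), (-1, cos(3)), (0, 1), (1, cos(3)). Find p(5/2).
15*cos(3) - 189/16 - 35*cos(6)/16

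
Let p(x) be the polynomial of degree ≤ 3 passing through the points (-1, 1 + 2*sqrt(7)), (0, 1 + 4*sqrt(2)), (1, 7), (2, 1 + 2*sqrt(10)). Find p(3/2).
-5*sqrt(2)/4 + sqrt(7)/8 + 5*sqrt(10)/8 + 53/8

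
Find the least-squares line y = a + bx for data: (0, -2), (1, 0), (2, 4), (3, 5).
a = -2, b = 5/2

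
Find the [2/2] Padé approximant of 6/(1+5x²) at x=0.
6/(5*x**2 + 1)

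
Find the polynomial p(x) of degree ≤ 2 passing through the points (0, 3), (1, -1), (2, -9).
-2*x**2 - 2*x + 3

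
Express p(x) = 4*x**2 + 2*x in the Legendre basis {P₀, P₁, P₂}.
(4/3)P₀ + (2)P₁ + (8/3)P₂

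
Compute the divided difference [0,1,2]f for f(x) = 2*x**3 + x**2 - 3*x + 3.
7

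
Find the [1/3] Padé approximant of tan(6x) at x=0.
6*x/(1 - 12*x**2)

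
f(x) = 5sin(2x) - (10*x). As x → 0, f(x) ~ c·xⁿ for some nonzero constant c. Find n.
3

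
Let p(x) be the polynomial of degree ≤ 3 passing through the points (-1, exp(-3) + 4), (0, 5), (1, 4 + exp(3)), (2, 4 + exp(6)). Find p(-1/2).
(5 + (-5*exp(3) + 79 + exp(6))*exp(3))*exp(-3)/16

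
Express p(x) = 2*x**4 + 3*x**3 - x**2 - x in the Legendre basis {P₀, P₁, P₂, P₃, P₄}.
(1/15)P₀ + (4/5)P₁ + (10/21)P₂ + (6/5)P₃ + (16/35)P₄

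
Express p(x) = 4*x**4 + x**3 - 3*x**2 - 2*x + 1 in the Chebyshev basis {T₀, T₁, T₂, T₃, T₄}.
T₀ + (-5/4)T₁ + (1/2)T₂ + (1/4)T₃ + (1/2)T₄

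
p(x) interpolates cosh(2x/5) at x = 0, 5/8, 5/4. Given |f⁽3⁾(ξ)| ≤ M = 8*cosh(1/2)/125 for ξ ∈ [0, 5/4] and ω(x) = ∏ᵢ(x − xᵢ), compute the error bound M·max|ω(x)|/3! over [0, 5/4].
sqrt(3)*cosh(1/2)/1728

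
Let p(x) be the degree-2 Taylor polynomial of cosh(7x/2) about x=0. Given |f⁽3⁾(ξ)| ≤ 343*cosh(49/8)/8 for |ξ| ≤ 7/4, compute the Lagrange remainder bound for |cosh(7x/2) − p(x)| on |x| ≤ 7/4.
117649*cosh(49/8)/3072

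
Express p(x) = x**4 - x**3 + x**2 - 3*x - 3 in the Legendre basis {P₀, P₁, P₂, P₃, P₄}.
(-37/15)P₀ + (-18/5)P₁ + (26/21)P₂ + (-2/5)P₃ + (8/35)P₄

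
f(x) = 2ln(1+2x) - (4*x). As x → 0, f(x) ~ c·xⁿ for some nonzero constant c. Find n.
2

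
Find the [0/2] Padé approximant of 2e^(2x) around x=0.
2/(2*x**2 - 2*x + 1)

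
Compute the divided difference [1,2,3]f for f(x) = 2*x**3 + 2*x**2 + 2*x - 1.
14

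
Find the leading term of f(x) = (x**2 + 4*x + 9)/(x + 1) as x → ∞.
x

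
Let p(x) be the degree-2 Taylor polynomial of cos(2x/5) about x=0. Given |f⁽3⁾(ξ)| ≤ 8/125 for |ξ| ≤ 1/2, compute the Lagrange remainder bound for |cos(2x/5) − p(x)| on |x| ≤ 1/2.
1/750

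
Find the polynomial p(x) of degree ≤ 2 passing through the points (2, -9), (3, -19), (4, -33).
-2*x**2 - 1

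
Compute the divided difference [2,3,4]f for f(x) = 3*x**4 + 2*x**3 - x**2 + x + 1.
182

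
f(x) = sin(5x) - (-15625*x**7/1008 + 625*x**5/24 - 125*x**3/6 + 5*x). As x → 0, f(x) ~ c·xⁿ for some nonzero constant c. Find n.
9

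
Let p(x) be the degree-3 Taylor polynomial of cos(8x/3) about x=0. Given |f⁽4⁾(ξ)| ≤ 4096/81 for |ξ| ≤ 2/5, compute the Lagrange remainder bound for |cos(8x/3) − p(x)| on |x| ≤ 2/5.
8192/151875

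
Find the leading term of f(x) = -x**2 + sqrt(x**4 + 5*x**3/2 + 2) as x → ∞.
5*x/4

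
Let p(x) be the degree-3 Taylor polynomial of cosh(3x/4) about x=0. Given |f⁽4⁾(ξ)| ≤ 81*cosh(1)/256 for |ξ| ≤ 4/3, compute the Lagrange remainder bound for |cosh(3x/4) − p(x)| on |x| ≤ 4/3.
cosh(1)/24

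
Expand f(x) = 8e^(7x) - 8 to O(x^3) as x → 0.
56*x + 196*x**2 + O(x**3)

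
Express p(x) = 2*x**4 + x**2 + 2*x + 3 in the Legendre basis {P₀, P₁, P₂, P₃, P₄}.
(56/15)P₀ + (2)P₁ + (38/21)P₂ + (16/35)P₄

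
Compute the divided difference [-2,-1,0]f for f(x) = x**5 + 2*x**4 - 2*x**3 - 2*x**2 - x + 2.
3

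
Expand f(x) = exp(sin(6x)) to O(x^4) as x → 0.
1 + 6*x + 18*x**2 + O(x**4)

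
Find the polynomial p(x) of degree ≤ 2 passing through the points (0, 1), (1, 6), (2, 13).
x**2 + 4*x + 1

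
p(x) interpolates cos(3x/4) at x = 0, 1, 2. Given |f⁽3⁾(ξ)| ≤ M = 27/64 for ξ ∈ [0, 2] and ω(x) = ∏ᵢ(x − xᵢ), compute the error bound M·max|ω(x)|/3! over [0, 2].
sqrt(3)/64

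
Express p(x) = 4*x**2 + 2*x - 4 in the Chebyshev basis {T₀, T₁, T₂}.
(-2)T₀ + (2)T₁ + (2)T₂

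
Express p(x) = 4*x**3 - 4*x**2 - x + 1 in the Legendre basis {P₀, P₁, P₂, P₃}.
(-1/3)P₀ + (7/5)P₁ + (-8/3)P₂ + (8/5)P₃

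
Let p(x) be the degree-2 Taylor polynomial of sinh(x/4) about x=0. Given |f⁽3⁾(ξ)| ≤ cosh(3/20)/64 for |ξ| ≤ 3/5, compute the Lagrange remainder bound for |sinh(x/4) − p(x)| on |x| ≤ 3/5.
9*cosh(3/20)/16000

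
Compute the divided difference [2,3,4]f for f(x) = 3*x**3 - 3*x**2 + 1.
24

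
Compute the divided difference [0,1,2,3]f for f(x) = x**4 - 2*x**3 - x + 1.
4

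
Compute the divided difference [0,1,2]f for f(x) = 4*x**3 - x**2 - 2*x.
11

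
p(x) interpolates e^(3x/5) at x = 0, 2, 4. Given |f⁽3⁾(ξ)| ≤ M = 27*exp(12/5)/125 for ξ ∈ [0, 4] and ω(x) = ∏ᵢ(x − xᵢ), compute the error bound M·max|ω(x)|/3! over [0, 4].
8*sqrt(3)*exp(12/5)/125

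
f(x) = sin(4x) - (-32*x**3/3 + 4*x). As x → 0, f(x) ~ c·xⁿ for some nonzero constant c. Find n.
5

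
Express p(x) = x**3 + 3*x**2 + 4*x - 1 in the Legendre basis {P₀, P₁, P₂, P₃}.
(23/5)P₁ + (2)P₂ + (2/5)P₃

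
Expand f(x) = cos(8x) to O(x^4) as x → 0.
1 - 32*x**2 + O(x**4)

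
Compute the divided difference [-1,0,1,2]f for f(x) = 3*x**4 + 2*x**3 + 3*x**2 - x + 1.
8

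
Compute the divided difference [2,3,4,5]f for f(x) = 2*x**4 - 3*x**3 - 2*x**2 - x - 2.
25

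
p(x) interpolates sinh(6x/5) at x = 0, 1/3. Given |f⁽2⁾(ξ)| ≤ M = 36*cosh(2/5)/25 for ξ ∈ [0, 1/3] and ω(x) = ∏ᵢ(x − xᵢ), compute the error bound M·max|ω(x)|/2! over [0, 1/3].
cosh(2/5)/50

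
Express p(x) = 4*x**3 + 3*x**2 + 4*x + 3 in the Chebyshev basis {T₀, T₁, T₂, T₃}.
(9/2)T₀ + (7)T₁ + (3/2)T₂ + T₃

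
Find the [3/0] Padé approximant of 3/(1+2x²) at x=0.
3 - 6*x**2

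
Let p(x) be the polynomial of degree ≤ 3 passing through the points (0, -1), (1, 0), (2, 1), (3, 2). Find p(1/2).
-1/2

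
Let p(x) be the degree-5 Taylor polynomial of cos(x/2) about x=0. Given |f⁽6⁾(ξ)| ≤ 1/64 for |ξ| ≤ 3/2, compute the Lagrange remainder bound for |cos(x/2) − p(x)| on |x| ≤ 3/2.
81/327680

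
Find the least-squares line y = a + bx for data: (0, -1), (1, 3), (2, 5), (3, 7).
a = -2/5, b = 13/5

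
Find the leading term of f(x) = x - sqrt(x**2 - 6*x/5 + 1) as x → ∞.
3/5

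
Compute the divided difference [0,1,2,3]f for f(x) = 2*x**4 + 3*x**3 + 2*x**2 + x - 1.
15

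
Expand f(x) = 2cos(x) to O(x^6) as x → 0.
2 - x**2 + x**4/12 + O(x**6)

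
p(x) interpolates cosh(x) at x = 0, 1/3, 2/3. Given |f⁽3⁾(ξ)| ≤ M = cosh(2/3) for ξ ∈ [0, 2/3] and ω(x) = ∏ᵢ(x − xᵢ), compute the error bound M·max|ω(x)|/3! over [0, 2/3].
sqrt(3)*cosh(2/3)/729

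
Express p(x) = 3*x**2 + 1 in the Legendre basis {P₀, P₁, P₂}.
(2)P₀ + (2)P₂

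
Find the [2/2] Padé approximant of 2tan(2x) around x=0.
4*x/(1 - 4*x**2/3)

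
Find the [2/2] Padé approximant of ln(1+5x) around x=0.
5*x*(5*x + 2)/(2*(25*x**2/6 + 5*x + 1))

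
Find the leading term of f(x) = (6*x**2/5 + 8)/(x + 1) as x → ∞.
6*x/5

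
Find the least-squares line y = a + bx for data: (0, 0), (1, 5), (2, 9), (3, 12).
a = 1/2, b = 4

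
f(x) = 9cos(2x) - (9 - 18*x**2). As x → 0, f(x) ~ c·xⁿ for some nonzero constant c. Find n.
4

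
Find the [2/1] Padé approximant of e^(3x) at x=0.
(3*x**2/2 + 2*x + 1)/(1 - x)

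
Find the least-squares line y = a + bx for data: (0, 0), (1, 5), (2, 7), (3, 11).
a = 1/2, b = 7/2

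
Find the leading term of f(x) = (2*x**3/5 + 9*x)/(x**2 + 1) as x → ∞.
2*x/5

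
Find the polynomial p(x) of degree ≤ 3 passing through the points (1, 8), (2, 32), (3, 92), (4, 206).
3*x**3 + 3*x + 2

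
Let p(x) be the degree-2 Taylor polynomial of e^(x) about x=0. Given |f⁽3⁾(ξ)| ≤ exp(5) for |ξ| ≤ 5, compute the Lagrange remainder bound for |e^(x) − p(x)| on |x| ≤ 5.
125*exp(5)/6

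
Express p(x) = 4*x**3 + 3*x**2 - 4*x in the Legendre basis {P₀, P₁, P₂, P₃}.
P₀ + (-8/5)P₁ + (2)P₂ + (8/5)P₃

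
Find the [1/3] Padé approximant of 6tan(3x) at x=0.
18*x/(1 - 3*x**2)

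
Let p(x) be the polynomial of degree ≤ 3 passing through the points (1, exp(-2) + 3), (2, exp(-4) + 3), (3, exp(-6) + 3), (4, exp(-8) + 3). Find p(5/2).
(-exp(6) - 1 + 9*exp(2) + 9*exp(4) + 48*exp(8))*exp(-8)/16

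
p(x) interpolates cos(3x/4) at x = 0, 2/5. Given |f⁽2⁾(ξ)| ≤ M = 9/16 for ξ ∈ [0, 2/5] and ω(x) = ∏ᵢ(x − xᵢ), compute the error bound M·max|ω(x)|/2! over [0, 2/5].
9/800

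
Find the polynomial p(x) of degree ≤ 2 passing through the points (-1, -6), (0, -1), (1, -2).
-3*x**2 + 2*x - 1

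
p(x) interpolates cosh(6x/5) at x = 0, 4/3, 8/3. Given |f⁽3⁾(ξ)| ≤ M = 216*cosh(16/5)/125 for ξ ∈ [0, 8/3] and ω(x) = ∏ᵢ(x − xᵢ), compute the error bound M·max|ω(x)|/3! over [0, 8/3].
512*sqrt(3)*cosh(16/5)/3375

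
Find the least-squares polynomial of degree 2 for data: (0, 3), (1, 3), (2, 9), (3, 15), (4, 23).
87/35 + (22/35)x + (8/7)x²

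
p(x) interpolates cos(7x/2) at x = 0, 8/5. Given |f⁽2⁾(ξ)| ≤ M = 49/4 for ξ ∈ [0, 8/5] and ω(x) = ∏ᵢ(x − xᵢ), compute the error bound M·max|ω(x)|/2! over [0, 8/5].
98/25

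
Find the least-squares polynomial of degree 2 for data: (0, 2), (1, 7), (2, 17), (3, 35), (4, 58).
73/35 + (10/7)x + (22/7)x²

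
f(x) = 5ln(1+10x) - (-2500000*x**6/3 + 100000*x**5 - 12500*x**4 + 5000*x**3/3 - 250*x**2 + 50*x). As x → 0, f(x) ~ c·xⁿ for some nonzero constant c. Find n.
7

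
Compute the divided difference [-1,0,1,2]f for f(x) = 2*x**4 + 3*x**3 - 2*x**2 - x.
7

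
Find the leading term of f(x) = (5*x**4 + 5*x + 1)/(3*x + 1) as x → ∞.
5*x**3/3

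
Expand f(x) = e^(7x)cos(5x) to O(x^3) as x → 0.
1 + 7*x + 12*x**2 + O(x**3)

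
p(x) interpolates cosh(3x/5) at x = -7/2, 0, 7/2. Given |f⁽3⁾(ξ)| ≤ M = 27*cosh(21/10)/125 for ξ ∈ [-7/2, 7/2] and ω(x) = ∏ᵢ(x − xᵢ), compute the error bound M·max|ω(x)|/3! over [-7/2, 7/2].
343*sqrt(3)*cosh(21/10)/1000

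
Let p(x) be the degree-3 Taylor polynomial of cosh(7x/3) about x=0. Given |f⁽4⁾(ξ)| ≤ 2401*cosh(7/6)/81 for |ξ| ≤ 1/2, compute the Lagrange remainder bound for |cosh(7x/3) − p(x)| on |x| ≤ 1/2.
2401*cosh(7/6)/31104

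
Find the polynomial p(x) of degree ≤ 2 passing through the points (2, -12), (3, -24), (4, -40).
-2*x**2 - 2*x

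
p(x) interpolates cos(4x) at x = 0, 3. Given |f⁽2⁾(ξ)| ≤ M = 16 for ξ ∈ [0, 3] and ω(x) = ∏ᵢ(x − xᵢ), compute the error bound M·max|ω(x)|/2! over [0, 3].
18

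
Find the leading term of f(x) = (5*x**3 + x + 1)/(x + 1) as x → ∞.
5*x**2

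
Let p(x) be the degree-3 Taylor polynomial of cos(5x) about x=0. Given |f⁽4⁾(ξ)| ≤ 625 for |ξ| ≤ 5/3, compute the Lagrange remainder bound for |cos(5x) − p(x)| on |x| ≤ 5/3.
390625/1944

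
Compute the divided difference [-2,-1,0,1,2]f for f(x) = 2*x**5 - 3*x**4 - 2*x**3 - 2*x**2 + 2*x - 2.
-3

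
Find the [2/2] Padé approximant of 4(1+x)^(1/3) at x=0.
(28*x**2/27 + 14*x/3 + 4)/(5*x**2/54 + 5*x/6 + 1)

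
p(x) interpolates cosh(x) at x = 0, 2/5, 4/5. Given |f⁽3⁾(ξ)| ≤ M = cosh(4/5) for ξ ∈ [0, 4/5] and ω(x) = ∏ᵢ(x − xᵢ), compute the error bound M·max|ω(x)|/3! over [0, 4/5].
8*sqrt(3)*cosh(4/5)/3375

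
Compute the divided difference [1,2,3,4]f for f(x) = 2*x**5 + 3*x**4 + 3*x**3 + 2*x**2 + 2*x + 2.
163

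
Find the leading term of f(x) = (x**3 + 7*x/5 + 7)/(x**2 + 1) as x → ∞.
x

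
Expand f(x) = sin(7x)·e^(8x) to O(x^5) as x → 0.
7*x + 56*x**2 + 1001*x**3/6 + 140*x**4 + O(x**5)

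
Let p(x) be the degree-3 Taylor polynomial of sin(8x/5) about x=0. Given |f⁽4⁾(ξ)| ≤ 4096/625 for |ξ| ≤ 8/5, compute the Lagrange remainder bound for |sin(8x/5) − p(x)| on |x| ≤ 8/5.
2097152/1171875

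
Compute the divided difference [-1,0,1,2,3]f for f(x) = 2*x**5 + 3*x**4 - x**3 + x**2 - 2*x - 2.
13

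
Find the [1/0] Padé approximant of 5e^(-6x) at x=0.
5 - 30*x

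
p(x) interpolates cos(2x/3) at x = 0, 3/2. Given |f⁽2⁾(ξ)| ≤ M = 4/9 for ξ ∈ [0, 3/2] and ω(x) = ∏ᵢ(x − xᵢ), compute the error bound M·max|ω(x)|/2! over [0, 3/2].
1/8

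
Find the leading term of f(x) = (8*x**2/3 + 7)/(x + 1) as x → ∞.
8*x/3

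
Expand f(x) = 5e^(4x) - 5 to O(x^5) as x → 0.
20*x + 40*x**2 + 160*x**3/3 + 160*x**4/3 + O(x**5)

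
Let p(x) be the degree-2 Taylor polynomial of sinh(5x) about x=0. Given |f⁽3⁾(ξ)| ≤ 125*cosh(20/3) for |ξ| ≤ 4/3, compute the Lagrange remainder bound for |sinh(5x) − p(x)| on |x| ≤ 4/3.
4000*cosh(20/3)/81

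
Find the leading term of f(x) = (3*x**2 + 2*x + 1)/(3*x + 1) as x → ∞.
x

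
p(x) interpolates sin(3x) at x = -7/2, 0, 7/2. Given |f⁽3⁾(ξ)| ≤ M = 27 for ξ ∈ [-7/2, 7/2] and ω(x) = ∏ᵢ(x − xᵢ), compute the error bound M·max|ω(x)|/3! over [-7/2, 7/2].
343*sqrt(3)/8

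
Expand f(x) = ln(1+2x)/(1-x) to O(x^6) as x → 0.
2*x + 8*x**3/3 - 4*x**4/3 + 76*x**5/15 + O(x**6)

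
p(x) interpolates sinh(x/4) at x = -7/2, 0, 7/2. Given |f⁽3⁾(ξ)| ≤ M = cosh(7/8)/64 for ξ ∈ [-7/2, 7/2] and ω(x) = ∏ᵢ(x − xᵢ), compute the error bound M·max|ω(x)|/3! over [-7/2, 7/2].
343*sqrt(3)*cosh(7/8)/13824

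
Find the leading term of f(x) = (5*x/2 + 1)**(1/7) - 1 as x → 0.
5*x/14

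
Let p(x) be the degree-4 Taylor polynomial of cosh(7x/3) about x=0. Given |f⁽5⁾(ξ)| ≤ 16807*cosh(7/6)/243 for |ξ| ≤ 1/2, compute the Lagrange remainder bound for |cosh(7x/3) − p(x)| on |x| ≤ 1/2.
16807*cosh(7/6)/933120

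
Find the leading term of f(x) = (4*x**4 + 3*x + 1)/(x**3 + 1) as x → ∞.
4*x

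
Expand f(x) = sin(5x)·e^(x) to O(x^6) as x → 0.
5*x + 5*x**2 - 55*x**3/3 - 20*x**4 + 95*x**5/6 + O(x**6)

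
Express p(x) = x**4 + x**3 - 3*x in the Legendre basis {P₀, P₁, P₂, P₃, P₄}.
(1/5)P₀ + (-12/5)P₁ + (4/7)P₂ + (2/5)P₃ + (8/35)P₄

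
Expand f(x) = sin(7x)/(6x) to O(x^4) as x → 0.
7/6 - 343*x**2/36 + O(x**4)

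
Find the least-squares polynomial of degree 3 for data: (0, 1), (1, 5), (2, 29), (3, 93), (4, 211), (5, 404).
64/63 + (-128/189)x + (397/252)x² + (317/108)x³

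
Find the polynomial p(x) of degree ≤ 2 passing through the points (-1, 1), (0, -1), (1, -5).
-x**2 - 3*x - 1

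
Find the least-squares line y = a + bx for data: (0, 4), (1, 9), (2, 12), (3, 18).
a = 4, b = 9/2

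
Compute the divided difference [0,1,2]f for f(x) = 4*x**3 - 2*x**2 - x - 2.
10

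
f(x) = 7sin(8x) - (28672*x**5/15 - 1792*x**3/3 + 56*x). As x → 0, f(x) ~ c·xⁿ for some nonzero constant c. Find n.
7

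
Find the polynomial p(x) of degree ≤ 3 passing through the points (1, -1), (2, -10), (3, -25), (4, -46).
2 - 3*x**2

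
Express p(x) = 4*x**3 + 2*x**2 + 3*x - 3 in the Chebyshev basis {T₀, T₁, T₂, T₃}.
(-2)T₀ + (6)T₁ + T₂ + T₃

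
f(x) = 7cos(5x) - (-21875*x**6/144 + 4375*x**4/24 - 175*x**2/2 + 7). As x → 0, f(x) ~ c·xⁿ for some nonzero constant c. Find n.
8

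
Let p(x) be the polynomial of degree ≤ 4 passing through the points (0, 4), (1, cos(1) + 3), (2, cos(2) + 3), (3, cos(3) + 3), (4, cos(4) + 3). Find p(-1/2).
-105*cos(1)/32 + 189*cos(2)/64 + 35*cos(4)/128 - 45*cos(3)/32 + 699/128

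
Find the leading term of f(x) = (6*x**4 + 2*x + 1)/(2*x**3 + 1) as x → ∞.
3*x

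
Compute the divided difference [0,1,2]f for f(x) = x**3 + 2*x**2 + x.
5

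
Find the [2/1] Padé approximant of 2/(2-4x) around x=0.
1/(1 - 2*x)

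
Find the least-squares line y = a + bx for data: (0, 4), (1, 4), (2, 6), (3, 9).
a = 16/5, b = 17/10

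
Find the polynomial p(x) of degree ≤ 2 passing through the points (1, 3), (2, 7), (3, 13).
x**2 + x + 1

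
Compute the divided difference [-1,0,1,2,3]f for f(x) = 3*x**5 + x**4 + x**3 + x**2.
16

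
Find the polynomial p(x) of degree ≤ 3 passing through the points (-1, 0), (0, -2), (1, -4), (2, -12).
-x**3 - x - 2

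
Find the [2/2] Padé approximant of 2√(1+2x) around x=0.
(5*x**2/2 + 5*x + 2)/(x**2/4 + 3*x/2 + 1)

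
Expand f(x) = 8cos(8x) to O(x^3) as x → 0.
8 - 256*x**2 + O(x**3)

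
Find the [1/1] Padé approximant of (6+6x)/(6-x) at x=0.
(x + 1)/(1 - x/6)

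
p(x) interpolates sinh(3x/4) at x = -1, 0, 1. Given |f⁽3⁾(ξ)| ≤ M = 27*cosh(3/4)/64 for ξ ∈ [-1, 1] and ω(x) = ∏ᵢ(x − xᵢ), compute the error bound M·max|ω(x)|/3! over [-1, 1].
sqrt(3)*cosh(3/4)/64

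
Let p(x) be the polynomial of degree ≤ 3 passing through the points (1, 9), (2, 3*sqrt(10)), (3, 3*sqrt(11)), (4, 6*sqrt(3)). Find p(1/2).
-105*sqrt(10)/16 - 15*sqrt(3)/8 + 63*sqrt(11)/16 + 315/16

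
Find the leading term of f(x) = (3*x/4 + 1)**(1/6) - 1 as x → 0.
x/8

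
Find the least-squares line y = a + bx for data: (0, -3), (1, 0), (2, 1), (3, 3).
a = -13/5, b = 19/10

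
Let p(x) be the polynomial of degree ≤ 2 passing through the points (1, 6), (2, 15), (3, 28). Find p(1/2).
3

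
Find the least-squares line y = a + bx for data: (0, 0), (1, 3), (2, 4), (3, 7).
a = 1/5, b = 11/5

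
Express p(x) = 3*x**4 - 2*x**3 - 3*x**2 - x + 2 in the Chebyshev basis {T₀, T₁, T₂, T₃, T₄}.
(13/8)T₀ + (-5/2)T₁ + (-1/2)T₃ + (3/8)T₄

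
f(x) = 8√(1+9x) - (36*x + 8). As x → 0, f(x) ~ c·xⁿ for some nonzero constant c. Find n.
2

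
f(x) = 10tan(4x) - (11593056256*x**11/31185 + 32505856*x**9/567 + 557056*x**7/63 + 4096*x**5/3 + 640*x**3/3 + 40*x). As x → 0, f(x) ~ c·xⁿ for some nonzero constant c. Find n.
13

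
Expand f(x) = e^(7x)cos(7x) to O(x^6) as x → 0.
1 + 7*x - 343*x**3/3 - 2401*x**4/6 - 16807*x**5/30 + O(x**6)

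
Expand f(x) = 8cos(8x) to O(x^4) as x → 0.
8 - 256*x**2 + O(x**4)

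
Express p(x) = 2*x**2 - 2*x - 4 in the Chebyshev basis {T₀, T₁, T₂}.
(-3)T₀ + (-2)T₁ + T₂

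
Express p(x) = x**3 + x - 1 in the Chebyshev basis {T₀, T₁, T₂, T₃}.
-T₀ + (7/4)T₁ + (1/4)T₃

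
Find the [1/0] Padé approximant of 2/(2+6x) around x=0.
1 - 3*x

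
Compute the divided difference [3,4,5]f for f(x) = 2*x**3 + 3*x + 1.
24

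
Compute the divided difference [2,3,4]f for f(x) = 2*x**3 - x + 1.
18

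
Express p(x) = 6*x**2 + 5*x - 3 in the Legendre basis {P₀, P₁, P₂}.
-P₀ + (5)P₁ + (4)P₂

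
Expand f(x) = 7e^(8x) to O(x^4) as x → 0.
7 + 56*x + 224*x**2 + 1792*x**3/3 + O(x**4)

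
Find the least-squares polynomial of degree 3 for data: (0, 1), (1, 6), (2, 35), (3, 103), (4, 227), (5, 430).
46/63 + (65/54)x + (115/63)x² + (163/54)x³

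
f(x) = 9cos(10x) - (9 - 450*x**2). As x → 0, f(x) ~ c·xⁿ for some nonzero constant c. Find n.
4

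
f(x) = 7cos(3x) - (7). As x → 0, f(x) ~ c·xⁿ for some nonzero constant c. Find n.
2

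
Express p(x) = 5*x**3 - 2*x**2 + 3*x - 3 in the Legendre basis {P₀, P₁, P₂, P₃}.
(-11/3)P₀ + (6)P₁ + (-4/3)P₂ + (2)P₃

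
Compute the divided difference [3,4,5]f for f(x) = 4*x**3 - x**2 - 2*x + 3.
47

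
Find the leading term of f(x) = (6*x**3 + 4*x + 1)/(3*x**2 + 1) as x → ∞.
2*x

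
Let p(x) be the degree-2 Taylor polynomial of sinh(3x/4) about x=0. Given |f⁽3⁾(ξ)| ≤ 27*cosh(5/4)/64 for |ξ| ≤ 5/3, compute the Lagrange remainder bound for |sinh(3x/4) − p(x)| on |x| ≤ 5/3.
125*cosh(5/4)/384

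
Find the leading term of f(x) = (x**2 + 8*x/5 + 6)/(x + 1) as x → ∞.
x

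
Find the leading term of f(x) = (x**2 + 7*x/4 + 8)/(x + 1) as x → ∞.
x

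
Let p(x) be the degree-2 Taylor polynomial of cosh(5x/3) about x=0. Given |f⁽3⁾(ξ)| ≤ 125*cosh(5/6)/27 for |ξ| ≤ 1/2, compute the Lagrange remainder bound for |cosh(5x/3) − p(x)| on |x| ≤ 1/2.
125*cosh(5/6)/1296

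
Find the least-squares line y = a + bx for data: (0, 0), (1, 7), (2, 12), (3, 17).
a = 3/5, b = 28/5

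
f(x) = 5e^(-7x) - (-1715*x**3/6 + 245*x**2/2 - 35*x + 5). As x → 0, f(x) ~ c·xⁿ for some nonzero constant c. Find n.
4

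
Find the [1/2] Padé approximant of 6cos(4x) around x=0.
6/(8*x**2 + 1)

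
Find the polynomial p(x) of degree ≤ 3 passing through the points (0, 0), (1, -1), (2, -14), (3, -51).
-2*x**3 + x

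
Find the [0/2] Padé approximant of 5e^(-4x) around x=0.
5/(8*x**2 + 4*x + 1)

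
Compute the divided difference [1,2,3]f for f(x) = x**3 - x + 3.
6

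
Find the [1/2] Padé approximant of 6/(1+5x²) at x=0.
6/(5*x**2 + 1)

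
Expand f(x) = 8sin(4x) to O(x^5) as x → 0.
32*x - 256*x**3/3 + O(x**5)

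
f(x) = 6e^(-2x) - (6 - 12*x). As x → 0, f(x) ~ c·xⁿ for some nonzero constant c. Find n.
2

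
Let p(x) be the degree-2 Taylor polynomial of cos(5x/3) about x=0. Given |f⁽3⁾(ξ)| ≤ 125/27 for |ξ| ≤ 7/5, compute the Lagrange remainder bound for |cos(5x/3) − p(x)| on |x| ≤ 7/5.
343/162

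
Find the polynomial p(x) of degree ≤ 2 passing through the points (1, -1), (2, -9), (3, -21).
-2*x**2 - 2*x + 3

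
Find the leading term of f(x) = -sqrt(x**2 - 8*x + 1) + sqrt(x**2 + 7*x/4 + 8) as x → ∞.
39/8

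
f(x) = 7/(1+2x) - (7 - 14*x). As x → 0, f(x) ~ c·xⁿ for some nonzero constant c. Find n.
2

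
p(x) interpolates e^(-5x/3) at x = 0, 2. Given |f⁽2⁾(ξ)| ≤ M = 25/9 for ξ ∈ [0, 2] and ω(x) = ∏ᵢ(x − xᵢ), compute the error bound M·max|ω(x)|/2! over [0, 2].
25/18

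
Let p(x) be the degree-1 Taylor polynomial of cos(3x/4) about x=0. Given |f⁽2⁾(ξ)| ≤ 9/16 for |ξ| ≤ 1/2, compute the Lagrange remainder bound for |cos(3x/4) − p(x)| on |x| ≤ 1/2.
9/128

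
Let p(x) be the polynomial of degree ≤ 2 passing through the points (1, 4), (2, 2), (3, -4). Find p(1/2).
7/2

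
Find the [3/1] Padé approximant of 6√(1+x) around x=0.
(-3*x**3/32 + 9*x**2/8 + 27*x/4 + 6)/(5*x/8 + 1)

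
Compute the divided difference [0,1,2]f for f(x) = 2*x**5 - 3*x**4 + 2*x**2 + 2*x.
11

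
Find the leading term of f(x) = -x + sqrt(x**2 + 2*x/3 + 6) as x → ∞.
1/3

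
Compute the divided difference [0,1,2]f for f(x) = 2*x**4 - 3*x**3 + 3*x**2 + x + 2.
8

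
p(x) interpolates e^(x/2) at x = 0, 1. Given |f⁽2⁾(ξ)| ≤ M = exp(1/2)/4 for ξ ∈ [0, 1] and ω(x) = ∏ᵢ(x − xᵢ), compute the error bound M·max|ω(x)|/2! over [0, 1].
exp(1/2)/32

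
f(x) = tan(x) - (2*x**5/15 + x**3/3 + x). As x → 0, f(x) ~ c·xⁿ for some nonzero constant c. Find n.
7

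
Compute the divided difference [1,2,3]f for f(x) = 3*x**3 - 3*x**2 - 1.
15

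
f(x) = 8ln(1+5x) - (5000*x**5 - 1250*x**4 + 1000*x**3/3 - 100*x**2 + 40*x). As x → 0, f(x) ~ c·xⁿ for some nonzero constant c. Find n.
6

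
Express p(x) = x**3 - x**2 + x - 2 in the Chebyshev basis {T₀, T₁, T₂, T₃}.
(-5/2)T₀ + (7/4)T₁ + (-1/2)T₂ + (1/4)T₃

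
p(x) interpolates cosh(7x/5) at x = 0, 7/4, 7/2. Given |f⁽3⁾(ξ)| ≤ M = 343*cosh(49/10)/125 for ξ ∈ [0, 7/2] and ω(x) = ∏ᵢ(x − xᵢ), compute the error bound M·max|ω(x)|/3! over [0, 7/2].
117649*sqrt(3)*cosh(49/10)/216000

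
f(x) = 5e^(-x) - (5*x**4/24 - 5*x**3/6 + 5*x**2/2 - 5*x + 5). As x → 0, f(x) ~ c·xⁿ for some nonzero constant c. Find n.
5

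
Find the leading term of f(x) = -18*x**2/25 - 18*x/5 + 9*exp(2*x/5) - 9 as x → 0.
12*x**3/125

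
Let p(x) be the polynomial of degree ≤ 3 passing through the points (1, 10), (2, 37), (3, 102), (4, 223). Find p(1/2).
41/8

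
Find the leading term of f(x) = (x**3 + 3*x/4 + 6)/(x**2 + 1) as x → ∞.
x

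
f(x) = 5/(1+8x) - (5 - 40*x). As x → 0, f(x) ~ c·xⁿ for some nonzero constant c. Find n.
2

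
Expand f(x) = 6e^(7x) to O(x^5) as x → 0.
6 + 42*x + 147*x**2 + 343*x**3 + 2401*x**4/4 + O(x**5)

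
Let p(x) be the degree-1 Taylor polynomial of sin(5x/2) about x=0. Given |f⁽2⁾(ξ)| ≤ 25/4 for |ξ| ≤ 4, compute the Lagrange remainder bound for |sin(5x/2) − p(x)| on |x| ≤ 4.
50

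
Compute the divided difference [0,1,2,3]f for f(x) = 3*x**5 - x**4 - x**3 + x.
68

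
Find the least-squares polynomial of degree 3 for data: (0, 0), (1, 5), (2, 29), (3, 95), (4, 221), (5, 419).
7/18 + (-1411/756)x + (149/63)x² + (319/108)x³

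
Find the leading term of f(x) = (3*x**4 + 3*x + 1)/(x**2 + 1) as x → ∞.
3*x**2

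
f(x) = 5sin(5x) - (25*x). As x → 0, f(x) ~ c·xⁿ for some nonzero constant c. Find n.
3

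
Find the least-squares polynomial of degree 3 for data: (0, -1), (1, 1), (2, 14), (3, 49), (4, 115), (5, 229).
-74/63 + (43/27)x + (-59/63)x² + (53/27)x³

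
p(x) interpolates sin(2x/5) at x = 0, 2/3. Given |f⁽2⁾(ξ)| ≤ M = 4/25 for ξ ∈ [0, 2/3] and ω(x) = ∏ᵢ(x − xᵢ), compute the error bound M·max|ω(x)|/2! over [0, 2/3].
2/225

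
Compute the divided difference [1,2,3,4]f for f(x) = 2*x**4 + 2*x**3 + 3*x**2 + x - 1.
22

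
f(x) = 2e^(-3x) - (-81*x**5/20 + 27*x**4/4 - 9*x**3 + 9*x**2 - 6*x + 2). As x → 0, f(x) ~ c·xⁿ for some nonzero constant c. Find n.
6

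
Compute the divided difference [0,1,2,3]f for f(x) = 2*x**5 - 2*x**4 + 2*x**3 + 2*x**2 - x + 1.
40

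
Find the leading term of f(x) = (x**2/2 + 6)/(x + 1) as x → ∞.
x/2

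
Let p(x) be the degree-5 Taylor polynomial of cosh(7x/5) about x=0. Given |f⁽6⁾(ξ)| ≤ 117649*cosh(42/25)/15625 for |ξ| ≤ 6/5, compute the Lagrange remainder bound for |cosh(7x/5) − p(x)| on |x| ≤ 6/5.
38118276*cosh(42/25)/1220703125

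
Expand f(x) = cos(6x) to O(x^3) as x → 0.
1 - 18*x**2 + O(x**3)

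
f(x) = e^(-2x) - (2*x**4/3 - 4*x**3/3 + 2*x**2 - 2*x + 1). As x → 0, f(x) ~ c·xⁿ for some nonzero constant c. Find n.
5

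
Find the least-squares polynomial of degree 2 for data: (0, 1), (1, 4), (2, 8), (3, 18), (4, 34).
11/7 + (-8/7)x + (16/7)x²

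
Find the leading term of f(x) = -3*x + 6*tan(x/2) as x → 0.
x**3/4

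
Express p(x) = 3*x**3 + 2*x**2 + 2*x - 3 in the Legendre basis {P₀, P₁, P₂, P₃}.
(-7/3)P₀ + (19/5)P₁ + (4/3)P₂ + (6/5)P₃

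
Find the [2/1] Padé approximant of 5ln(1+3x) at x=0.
15*x*(x + 2)/(2*(2*x + 1))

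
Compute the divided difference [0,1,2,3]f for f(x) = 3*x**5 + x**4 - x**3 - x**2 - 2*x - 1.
80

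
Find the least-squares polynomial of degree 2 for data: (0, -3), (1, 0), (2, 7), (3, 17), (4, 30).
-109/35 + (121/70)x + (23/14)x²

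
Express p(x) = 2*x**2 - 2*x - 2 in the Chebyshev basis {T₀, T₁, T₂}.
-T₀ + (-2)T₁ + T₂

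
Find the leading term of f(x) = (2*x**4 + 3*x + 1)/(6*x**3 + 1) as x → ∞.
x/3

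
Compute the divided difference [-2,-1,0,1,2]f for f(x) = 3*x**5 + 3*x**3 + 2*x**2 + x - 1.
0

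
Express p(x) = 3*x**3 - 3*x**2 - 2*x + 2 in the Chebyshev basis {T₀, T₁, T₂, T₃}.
(1/2)T₀ + (1/4)T₁ + (-3/2)T₂ + (3/4)T₃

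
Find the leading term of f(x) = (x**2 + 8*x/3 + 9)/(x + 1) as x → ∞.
x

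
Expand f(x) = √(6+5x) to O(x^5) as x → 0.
sqrt(6) + 5*sqrt(6)*x/12 - 25*sqrt(6)*x**2/288 + 125*sqrt(6)*x**3/3456 - 3125*sqrt(6)*x**4/165888 + O(x**5)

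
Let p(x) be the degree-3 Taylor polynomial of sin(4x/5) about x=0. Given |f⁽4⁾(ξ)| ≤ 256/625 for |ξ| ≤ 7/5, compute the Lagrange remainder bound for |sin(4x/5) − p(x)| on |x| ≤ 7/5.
76832/1171875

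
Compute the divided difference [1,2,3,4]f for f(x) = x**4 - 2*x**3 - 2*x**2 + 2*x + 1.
8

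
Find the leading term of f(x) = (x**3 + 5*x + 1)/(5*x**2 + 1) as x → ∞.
x/5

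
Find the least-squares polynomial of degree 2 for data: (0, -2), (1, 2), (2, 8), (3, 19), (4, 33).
-64/35 + (109/70)x + (25/14)x²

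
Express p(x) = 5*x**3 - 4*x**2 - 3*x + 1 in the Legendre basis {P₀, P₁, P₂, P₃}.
(-1/3)P₀ + (-8/3)P₂ + (2)P₃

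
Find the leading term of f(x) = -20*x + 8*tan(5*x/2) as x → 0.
125*x**3/3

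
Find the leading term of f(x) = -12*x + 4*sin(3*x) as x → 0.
-18*x**3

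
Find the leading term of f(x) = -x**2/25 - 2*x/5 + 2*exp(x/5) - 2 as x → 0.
x**3/375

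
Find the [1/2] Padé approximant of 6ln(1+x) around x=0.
6*x/(-x**2/12 + x/2 + 1)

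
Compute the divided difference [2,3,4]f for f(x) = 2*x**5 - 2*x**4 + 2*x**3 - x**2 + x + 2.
477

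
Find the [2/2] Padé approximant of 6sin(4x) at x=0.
24*x/(8*x**2/3 + 1)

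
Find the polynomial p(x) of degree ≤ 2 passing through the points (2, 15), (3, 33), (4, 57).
3*x**2 + 3*x - 3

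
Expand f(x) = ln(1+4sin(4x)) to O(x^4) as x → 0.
16*x - 128*x**2 + 3968*x**3/3 + O(x**4)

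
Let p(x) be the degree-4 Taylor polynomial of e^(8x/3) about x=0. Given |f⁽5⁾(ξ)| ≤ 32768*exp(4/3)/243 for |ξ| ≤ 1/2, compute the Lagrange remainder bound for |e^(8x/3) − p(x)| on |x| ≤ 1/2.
128*exp(4/3)/3645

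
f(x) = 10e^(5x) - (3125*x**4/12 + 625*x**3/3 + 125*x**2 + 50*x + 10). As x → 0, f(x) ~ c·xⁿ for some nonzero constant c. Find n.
5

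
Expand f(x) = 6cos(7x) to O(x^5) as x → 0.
6 - 147*x**2 + 2401*x**4/4 + O(x**5)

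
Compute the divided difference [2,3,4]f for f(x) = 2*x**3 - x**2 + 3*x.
17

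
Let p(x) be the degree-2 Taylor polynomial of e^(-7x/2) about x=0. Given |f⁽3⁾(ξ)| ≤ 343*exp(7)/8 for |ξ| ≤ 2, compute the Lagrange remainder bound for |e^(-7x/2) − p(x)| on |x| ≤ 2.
343*exp(7)/6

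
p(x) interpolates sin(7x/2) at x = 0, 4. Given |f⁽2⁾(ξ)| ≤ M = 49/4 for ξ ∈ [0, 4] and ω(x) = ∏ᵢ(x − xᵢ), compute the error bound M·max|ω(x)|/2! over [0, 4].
49/2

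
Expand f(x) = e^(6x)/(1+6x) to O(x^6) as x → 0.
1 + 18*x**2 - 72*x**3 + 486*x**4 - 14256*x**5/5 + O(x**6)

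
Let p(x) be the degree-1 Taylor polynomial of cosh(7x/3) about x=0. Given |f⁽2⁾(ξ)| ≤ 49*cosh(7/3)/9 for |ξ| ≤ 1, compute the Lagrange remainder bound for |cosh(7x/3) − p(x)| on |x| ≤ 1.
49*cosh(7/3)/18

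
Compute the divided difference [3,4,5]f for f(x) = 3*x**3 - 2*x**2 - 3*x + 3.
34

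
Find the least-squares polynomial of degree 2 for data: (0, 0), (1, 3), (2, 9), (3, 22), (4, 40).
2/7 + (-47/70)x + (37/14)x²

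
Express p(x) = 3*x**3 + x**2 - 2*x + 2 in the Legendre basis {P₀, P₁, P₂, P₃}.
(7/3)P₀ + (-1/5)P₁ + (2/3)P₂ + (6/5)P₃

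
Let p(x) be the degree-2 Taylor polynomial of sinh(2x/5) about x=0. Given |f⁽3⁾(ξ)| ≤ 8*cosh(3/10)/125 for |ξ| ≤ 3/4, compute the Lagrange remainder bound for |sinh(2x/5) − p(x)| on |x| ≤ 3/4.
9*cosh(3/10)/2000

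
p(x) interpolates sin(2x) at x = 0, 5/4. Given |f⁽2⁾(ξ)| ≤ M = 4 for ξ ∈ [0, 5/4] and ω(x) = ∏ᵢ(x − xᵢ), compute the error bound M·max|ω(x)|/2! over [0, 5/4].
25/32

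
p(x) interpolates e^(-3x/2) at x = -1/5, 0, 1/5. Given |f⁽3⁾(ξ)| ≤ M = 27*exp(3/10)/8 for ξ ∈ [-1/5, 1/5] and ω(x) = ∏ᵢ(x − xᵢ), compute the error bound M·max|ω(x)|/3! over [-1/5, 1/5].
sqrt(3)*exp(3/10)/1000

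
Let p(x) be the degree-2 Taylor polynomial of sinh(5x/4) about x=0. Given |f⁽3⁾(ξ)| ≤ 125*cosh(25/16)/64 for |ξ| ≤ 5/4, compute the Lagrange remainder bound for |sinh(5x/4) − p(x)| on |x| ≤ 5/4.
15625*cosh(25/16)/24576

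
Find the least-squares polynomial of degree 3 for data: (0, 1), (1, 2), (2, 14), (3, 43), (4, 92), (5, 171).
113/126 + (-1523/756)x + (601/252)x² + (26/27)x³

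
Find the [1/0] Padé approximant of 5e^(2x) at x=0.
10*x + 5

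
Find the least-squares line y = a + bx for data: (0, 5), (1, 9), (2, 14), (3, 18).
a = 49/10, b = 22/5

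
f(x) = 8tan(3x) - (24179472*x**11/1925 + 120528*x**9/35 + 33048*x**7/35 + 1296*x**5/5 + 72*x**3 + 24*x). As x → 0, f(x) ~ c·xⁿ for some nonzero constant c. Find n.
13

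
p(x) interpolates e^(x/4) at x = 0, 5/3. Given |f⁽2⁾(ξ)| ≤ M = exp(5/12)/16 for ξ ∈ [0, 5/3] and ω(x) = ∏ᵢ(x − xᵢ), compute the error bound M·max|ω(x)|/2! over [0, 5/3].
25*exp(5/12)/1152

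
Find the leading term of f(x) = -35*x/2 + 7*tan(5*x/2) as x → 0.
875*x**3/24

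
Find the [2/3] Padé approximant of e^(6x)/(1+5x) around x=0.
(222*x**2/65 + 201*x/65 + 1)/(876*x**3/65 - 759*x**2/65 + 136*x/65 + 1)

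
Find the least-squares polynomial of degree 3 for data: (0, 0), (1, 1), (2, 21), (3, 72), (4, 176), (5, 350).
-5/21 + (-1/18)x + (-71/84)x² + (107/36)x³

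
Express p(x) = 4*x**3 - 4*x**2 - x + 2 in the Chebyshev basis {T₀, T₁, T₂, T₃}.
(2)T₁ + (-2)T₂ + T₃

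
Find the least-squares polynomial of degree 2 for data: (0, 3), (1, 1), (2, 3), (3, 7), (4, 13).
97/35 + (-89/35)x + (9/7)x²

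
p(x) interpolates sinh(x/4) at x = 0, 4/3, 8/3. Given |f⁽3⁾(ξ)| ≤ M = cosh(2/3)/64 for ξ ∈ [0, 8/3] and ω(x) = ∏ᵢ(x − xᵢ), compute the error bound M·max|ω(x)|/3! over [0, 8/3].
sqrt(3)*cosh(2/3)/729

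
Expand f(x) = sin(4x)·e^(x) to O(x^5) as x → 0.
4*x + 4*x**2 - 26*x**3/3 - 10*x**4 + O(x**5)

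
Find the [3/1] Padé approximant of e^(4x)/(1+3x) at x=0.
(896*x**3/39 + 136*x**2/13 + 84*x/13 + 1)/(71*x/13 + 1)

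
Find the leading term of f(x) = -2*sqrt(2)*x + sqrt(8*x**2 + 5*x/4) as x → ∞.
5*sqrt(2)/32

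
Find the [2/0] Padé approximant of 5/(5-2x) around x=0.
4*x**2/25 + 2*x/5 + 1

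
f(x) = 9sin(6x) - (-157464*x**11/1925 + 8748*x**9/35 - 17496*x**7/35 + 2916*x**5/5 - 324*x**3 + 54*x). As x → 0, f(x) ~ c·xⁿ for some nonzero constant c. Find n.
13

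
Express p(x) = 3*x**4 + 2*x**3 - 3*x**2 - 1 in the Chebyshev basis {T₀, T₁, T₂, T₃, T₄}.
(-11/8)T₀ + (3/2)T₁ + (1/2)T₃ + (3/8)T₄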